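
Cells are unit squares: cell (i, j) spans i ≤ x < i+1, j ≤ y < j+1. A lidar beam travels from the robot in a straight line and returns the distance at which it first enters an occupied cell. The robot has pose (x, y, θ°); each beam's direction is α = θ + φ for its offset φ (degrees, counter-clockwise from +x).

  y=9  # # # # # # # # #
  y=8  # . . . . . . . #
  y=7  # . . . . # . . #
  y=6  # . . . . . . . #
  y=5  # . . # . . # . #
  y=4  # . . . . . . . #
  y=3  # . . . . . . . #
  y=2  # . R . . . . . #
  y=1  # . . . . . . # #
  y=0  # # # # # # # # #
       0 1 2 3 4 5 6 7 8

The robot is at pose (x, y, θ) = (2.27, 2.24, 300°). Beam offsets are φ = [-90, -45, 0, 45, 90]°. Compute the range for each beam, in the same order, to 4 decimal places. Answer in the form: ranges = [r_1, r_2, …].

beam 1: φ=-90°, α=210°
  dir = (cos 210°, sin 210°) = (-0.8660, -0.5000); from cell (2,2)
  next x-line at t=0.3118, next y-line at t=0.4800; Δt_x=1.1547, Δt_y=2.0000
    x: enter (1,2) at t=0.3118
    y: enter (1,1) at t=0.4800
    x: enter (0,1) at t=1.4665 ← occupied
  → r_1 = 1.4665
beam 2: φ=-45°, α=255°
  dir = (cos 255°, sin 255°) = (-0.2588, -0.9659); from cell (2,2)
  next x-line at t=1.0432, next y-line at t=0.2485; Δt_x=3.8637, Δt_y=1.0353
    y: enter (2,1) at t=0.2485
    x: enter (1,1) at t=1.0432
    y: enter (1,0) at t=1.2837 ← occupied
  → r_2 = 1.2837
beam 3: φ=0°, α=300°
  dir = (cos 300°, sin 300°) = (0.5000, -0.8660); from cell (2,2)
  next x-line at t=1.4600, next y-line at t=0.2771; Δt_x=2.0000, Δt_y=1.1547
    y: enter (2,1) at t=0.2771
    y: enter (2,0) at t=1.4318 ← occupied
  → r_3 = 1.4318
beam 4: φ=45°, α=345°
  dir = (cos 345°, sin 345°) = (0.9659, -0.2588); from cell (2,2)
  next x-line at t=0.7558, next y-line at t=0.9273; Δt_x=1.0353, Δt_y=3.8637
    x: enter (3,2) at t=0.7558
    y: enter (3,1) at t=0.9273
    x: enter (4,1) at t=1.7910
    x: enter (5,1) at t=2.8263
    x: enter (6,1) at t=3.8616
    y: enter (6,0) at t=4.7910 ← occupied
  → r_4 = 4.7910
beam 5: φ=90°, α=30°
  dir = (cos 30°, sin 30°) = (0.8660, 0.5000); from cell (2,2)
  next x-line at t=0.8429, next y-line at t=1.5200; Δt_x=1.1547, Δt_y=2.0000
    x: enter (3,2) at t=0.8429
    y: enter (3,3) at t=1.5200
    x: enter (4,3) at t=1.9976
    x: enter (5,3) at t=3.1523
    y: enter (5,4) at t=3.5200
    x: enter (6,4) at t=4.3070
    x: enter (7,4) at t=5.4617
    y: enter (7,5) at t=5.5200
    x: enter (8,5) at t=6.6164 ← occupied
  → r_5 = 6.6164

ranges = [1.4665, 1.2837, 1.4318, 4.7910, 6.6164]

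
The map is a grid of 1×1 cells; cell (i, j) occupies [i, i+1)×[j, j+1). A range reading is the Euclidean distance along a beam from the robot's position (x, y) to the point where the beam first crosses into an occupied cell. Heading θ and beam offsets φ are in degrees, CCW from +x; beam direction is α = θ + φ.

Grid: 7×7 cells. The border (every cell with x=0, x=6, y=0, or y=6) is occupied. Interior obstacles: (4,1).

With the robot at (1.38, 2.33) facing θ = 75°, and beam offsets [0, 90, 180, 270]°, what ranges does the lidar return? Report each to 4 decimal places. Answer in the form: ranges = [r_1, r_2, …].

beam 1: φ=0°, α=75°
  direction (0.2588, 0.9659); cell (1,2); t to first gridline: x 2.3955, y 0.6936 (then +3.8637 / +1.0353)
    (1,3) via y @ 0.6936
    (1,4) via y @ 1.7289
    (2,4) via x @ 2.3955
    (2,5) via y @ 2.7642
    (2,6) via y @ 3.7995  # hit
  → r_1 = 3.7995
beam 2: φ=90°, α=165°
  direction (-0.9659, 0.2588); cell (1,2); t to first gridline: x 0.3934, y 2.5887 (then +1.0353 / +3.8637)
    (0,2) via x @ 0.3934  # hit
  → r_2 = 0.3934
beam 3: φ=180°, α=255°
  direction (-0.2588, -0.9659); cell (1,2); t to first gridline: x 1.4682, y 0.3416 (then +3.8637 / +1.0353)
    (1,1) via y @ 0.3416
    (1,0) via y @ 1.3769  # hit
  → r_3 = 1.3769
beam 4: φ=270°, α=345°
  direction (0.9659, -0.2588); cell (1,2); t to first gridline: x 0.6419, y 1.2750 (then +1.0353 / +3.8637)
    (2,2) via x @ 0.6419
    (2,1) via y @ 1.2750
    (3,1) via x @ 1.6771
    (4,1) via x @ 2.7124  # hit
  → r_4 = 2.7124

ranges = [3.7995, 0.3934, 1.3769, 2.7124]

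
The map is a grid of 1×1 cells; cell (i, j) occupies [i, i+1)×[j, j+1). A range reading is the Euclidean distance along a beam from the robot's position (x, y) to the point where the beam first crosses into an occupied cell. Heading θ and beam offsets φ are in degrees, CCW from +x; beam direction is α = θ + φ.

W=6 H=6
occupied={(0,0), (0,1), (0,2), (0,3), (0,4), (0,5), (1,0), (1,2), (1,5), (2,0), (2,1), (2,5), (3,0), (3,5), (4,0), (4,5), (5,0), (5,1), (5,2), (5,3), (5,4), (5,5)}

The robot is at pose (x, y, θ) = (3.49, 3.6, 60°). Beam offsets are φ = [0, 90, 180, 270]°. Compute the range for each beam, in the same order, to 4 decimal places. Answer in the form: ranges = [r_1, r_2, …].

beam 1: φ=0°, α=60°
  dir = (cos 60°, sin 60°) = (0.5000, 0.8660); from cell (3,3)
  next x-line at t=1.0200, next y-line at t=0.4619; Δt_x=2.0000, Δt_y=1.1547
    y: enter (3,4) at t=0.4619
    x: enter (4,4) at t=1.0200
    y: enter (4,5) at t=1.6166 ← occupied
  → r_1 = 1.6166
beam 2: φ=90°, α=150°
  dir = (cos 150°, sin 150°) = (-0.8660, 0.5000); from cell (3,3)
  next x-line at t=0.5658, next y-line at t=0.8000; Δt_x=1.1547, Δt_y=2.0000
    x: enter (2,3) at t=0.5658
    y: enter (2,4) at t=0.8000
    x: enter (1,4) at t=1.7205
    y: enter (1,5) at t=2.8000 ← occupied
  → r_2 = 2.8000
beam 3: φ=180°, α=240°
  dir = (cos 240°, sin 240°) = (-0.5000, -0.8660); from cell (3,3)
  next x-line at t=0.9800, next y-line at t=0.6928; Δt_x=2.0000, Δt_y=1.1547
    y: enter (3,2) at t=0.6928
    x: enter (2,2) at t=0.9800
    y: enter (2,1) at t=1.8475 ← occupied
  → r_3 = 1.8475
beam 4: φ=270°, α=330°
  dir = (cos 330°, sin 330°) = (0.8660, -0.5000); from cell (3,3)
  next x-line at t=0.5889, next y-line at t=1.2000; Δt_x=1.1547, Δt_y=2.0000
    x: enter (4,3) at t=0.5889
    y: enter (4,2) at t=1.2000
    x: enter (5,2) at t=1.7436 ← occupied
  → r_4 = 1.7436

ranges = [1.6166, 2.8000, 1.8475, 1.7436]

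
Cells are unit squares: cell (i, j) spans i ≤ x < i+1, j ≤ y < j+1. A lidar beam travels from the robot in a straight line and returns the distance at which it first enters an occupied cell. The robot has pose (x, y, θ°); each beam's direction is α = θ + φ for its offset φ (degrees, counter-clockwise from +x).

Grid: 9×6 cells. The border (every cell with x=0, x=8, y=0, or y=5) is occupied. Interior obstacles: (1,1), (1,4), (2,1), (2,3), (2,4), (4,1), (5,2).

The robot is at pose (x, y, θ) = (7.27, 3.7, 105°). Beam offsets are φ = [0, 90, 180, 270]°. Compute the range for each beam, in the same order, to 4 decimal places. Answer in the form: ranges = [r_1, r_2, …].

ranges = [1.3459, 6.4912, 2.7952, 0.7558]

beam 1: φ=0°, α=105°
  d=(-0.2588,0.9659)  start (7,3)  tX=1.0432 tY=0.3106  stride 1/|dx|=3.8637 1/|dy|=1.0353
    cross y-line → (7,4), t=0.3106
    cross x-line → (6,4), t=1.0432
    cross y-line → (6,5), t=1.3459 (wall)
  → r_1 = 1.3459
beam 2: φ=90°, α=195°
  d=(-0.9659,-0.2588)  start (7,3)  tX=0.2795 tY=2.7046  stride 1/|dx|=1.0353 1/|dy|=3.8637
    cross x-line → (6,3), t=0.2795
    cross x-line → (5,3), t=1.3148
    cross x-line → (4,3), t=2.3501
    cross y-line → (4,2), t=2.7046
    cross x-line → (3,2), t=3.3854
    cross x-line → (2,2), t=4.4206
    cross x-line → (1,2), t=5.4559
    cross x-line → (0,2), t=6.4912 (wall)
  → r_2 = 6.4912
beam 3: φ=180°, α=285°
  d=(0.2588,-0.9659)  start (7,3)  tX=2.8205 tY=0.7247  stride 1/|dx|=3.8637 1/|dy|=1.0353
    cross y-line → (7,2), t=0.7247
    cross y-line → (7,1), t=1.7600
    cross y-line → (7,0), t=2.7952 (wall)
  → r_3 = 2.7952
beam 4: φ=270°, α=15°
  d=(0.9659,0.2588)  start (7,3)  tX=0.7558 tY=1.1591  stride 1/|dx|=1.0353 1/|dy|=3.8637
    cross x-line → (8,3), t=0.7558 (wall)
  → r_4 = 0.7558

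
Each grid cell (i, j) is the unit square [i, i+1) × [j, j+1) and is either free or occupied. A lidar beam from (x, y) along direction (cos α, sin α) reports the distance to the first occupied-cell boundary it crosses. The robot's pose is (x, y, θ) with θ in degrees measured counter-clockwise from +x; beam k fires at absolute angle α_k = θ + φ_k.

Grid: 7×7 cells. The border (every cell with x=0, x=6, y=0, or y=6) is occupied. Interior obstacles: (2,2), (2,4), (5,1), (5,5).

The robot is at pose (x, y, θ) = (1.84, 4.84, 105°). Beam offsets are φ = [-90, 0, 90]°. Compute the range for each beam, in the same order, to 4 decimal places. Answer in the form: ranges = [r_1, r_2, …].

beam 1: φ=-90°, α=15°
  cosα=0.9659 sinα=0.2588 | (1,4) | tMaxX 0.1656 tMaxY 0.6182 | tΔX 1.0353 tΔY 3.8637
    t=0.1656 [x] (2,4) — stop
  → r_1 = 0.1656
beam 2: φ=0°, α=105°
  cosα=-0.2588 sinα=0.9659 | (1,4) | tMaxX 3.2455 tMaxY 0.1656 | tΔX 3.8637 tΔY 1.0353
    t=0.1656 [y] (1,5)
    t=1.2009 [y] (1,6) — stop
  → r_2 = 1.2009
beam 3: φ=90°, α=195°
  cosα=-0.9659 sinα=-0.2588 | (1,4) | tMaxX 0.8696 tMaxY 3.2455 | tΔX 1.0353 tΔY 3.8637
    t=0.8696 [x] (0,4) — stop
  → r_3 = 0.8696

ranges = [0.1656, 1.2009, 0.8696]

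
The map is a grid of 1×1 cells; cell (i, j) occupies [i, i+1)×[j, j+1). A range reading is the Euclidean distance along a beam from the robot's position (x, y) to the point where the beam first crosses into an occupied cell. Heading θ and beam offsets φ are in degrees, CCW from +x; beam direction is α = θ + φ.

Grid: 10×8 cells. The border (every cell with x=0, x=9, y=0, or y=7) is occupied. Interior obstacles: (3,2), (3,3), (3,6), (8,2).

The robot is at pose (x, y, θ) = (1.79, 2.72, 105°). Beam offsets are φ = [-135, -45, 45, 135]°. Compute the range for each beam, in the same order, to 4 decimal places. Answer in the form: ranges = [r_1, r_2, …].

ranges = [1.3972, 3.7874, 0.9122, 1.5800]

beam 1: φ=-135°, α=330°
  dir = (cos 330°, sin 330°) = (0.8660, -0.5000); from cell (1,2)
  next x-line at t=0.2425, next y-line at t=1.4400; Δt_x=1.1547, Δt_y=2.0000
    x: enter (2,2) at t=0.2425
    x: enter (3,2) at t=1.3972 ← occupied
  → r_1 = 1.3972
beam 2: φ=-45°, α=60°
  dir = (cos 60°, sin 60°) = (0.5000, 0.8660); from cell (1,2)
  next x-line at t=0.4200, next y-line at t=0.3233; Δt_x=2.0000, Δt_y=1.1547
    y: enter (1,3) at t=0.3233
    x: enter (2,3) at t=0.4200
    y: enter (2,4) at t=1.4780
    x: enter (3,4) at t=2.4200
    y: enter (3,5) at t=2.6327
    y: enter (3,6) at t=3.7874 ← occupied
  → r_2 = 3.7874
beam 3: φ=45°, α=150°
  dir = (cos 150°, sin 150°) = (-0.8660, 0.5000); from cell (1,2)
  next x-line at t=0.9122, next y-line at t=0.5600; Δt_x=1.1547, Δt_y=2.0000
    y: enter (1,3) at t=0.5600
    x: enter (0,3) at t=0.9122 ← occupied
  → r_3 = 0.9122
beam 4: φ=135°, α=240°
  dir = (cos 240°, sin 240°) = (-0.5000, -0.8660); from cell (1,2)
  next x-line at t=1.5800, next y-line at t=0.8314; Δt_x=2.0000, Δt_y=1.1547
    y: enter (1,1) at t=0.8314
    x: enter (0,1) at t=1.5800 ← occupied
  → r_4 = 1.5800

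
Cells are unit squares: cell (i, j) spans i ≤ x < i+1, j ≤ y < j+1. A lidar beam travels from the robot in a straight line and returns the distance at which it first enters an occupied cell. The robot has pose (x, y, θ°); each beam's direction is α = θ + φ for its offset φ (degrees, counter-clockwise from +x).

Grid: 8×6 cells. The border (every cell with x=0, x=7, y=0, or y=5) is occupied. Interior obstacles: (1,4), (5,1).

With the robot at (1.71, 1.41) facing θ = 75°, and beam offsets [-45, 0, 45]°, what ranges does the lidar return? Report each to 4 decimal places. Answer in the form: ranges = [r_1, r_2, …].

beam 1: φ=-45°, α=30°
  direction (0.8660, 0.5000); cell (1,1); t to first gridline: x 0.3349, y 1.1800 (then +1.1547 / +2.0000)
    (2,1) via x @ 0.3349
    (2,2) via y @ 1.1800
    (3,2) via x @ 1.4896
    (4,2) via x @ 2.6443
    (4,3) via y @ 3.1800
    (5,3) via x @ 3.7990
    (6,3) via x @ 4.9537
    (6,4) via y @ 5.1800
    (7,4) via x @ 6.1084  # hit
  → r_1 = 6.1084
beam 2: φ=0°, α=75°
  direction (0.2588, 0.9659); cell (1,1); t to first gridline: x 1.1205, y 0.6108 (then +3.8637 / +1.0353)
    (1,2) via y @ 0.6108
    (2,2) via x @ 1.1205
    (2,3) via y @ 1.6461
    (2,4) via y @ 2.6814
    (2,5) via y @ 3.7166  # hit
  → r_2 = 3.7166
beam 3: φ=45°, α=120°
  direction (-0.5000, 0.8660); cell (1,1); t to first gridline: x 1.4200, y 0.6813 (then +2.0000 / +1.1547)
    (1,2) via y @ 0.6813
    (0,2) via x @ 1.4200  # hit
  → r_3 = 1.4200

ranges = [6.1084, 3.7166, 1.4200]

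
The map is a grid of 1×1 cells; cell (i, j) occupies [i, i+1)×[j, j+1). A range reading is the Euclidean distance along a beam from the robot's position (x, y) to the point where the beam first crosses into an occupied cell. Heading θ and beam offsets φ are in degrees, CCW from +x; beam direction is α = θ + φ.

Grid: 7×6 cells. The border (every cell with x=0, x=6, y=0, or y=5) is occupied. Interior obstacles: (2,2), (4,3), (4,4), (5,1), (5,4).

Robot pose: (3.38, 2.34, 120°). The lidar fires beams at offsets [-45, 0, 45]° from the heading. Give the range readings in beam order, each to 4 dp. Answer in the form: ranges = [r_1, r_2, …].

beam 1: φ=-45°, α=75°
  direction (0.2588, 0.9659); cell (3,2); t to first gridline: x 2.3955, y 0.6833 (then +3.8637 / +1.0353)
    (3,3) via y @ 0.6833
    (3,4) via y @ 1.7186
    (4,4) via x @ 2.3955  # hit
  → r_1 = 2.3955
beam 2: φ=0°, α=120°
  direction (-0.5000, 0.8660); cell (3,2); t to first gridline: x 0.7600, y 0.7621 (then +2.0000 / +1.1547)
    (2,2) via x @ 0.7600  # hit
  → r_2 = 0.7600
beam 3: φ=45°, α=165°
  direction (-0.9659, 0.2588); cell (3,2); t to first gridline: x 0.3934, y 2.5500 (then +1.0353 / +3.8637)
    (2,2) via x @ 0.3934  # hit
  → r_3 = 0.3934

ranges = [2.3955, 0.7600, 0.3934]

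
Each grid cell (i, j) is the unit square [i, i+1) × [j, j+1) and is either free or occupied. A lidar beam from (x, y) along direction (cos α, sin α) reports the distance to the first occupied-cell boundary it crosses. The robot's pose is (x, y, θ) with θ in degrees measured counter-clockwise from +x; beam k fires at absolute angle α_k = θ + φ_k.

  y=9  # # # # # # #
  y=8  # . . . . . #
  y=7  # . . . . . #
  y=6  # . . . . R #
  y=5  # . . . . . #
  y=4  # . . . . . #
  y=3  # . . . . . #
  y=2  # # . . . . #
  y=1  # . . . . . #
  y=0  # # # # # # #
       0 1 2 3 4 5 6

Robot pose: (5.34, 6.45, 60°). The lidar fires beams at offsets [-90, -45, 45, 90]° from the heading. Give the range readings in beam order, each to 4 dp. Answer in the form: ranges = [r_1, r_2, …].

beam 1: φ=-90°, α=330°
  dir = (cos 330°, sin 330°) = (0.8660, -0.5000); from cell (5,6)
  next x-line at t=0.7621, next y-line at t=0.9000; Δt_x=1.1547, Δt_y=2.0000
    x: enter (6,6) at t=0.7621 ← occupied
  → r_1 = 0.7621
beam 2: φ=-45°, α=15°
  dir = (cos 15°, sin 15°) = (0.9659, 0.2588); from cell (5,6)
  next x-line at t=0.6833, next y-line at t=2.1250; Δt_x=1.0353, Δt_y=3.8637
    x: enter (6,6) at t=0.6833 ← occupied
  → r_2 = 0.6833
beam 3: φ=45°, α=105°
  dir = (cos 105°, sin 105°) = (-0.2588, 0.9659); from cell (5,6)
  next x-line at t=1.3137, next y-line at t=0.5694; Δt_x=3.8637, Δt_y=1.0353
    y: enter (5,7) at t=0.5694
    x: enter (4,7) at t=1.3137
    y: enter (4,8) at t=1.6047
    y: enter (4,9) at t=2.6400 ← occupied
  → r_3 = 2.6400
beam 4: φ=90°, α=150°
  dir = (cos 150°, sin 150°) = (-0.8660, 0.5000); from cell (5,6)
  next x-line at t=0.3926, next y-line at t=1.1000; Δt_x=1.1547, Δt_y=2.0000
    x: enter (4,6) at t=0.3926
    y: enter (4,7) at t=1.1000
    x: enter (3,7) at t=1.5473
    x: enter (2,7) at t=2.7020
    y: enter (2,8) at t=3.1000
    x: enter (1,8) at t=3.8567
    x: enter (0,8) at t=5.0114 ← occupied
  → r_4 = 5.0114

ranges = [0.7621, 0.6833, 2.6400, 5.0114]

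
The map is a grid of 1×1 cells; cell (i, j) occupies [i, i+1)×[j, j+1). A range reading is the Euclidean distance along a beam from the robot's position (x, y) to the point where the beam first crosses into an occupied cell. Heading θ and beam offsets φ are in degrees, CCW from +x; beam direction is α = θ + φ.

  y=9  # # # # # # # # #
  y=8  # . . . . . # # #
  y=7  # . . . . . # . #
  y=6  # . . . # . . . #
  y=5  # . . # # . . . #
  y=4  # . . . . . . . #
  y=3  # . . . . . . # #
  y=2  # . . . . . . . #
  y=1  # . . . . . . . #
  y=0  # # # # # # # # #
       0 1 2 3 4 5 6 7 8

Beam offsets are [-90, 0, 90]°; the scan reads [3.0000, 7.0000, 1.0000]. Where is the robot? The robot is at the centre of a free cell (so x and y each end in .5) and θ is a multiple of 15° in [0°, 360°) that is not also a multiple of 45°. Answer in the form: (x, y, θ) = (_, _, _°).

(x, y, θ) = (4.5, 1.5, 120°)

Candidates: 49 free-cell centres × 16 headings = 784 poses. Raycast each; keep the one whose scan matches to 4 dp.
  (2.5, 3.5, 15°): beam 1 = 2.5882 ≠ 3.0000 ✗
  (1.5, 4.5, 75°): beam 1 = 5.6940 ≠ 3.0000 ✗
  (6.5, 5.5, 210°): beam 1 = 4.0415 ≠ 3.0000 ✗
  …
  (4.5, 1.5, 120°): r_1=3.0000, r_2=7.0000, r_3=1.0000 — all match ✓
Only this pose fits every beam.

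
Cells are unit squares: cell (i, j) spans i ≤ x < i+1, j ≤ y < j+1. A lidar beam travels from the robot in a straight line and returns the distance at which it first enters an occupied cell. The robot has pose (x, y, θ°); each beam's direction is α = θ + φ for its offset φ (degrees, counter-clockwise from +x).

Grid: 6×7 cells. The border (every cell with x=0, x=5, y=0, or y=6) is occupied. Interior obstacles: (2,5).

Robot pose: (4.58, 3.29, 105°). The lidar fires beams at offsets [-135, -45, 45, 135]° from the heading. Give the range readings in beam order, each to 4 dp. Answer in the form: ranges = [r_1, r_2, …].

ranges = [0.4850, 0.8400, 4.1338, 2.6443]

beam 1: φ=-135°, α=330°
  dir = (cos 330°, sin 330°) = (0.8660, -0.5000); from cell (4,3)
  next x-line at t=0.4850, next y-line at t=0.5800; Δt_x=1.1547, Δt_y=2.0000
    x: enter (5,3) at t=0.4850 ← occupied
  → r_1 = 0.4850
beam 2: φ=-45°, α=60°
  dir = (cos 60°, sin 60°) = (0.5000, 0.8660); from cell (4,3)
  next x-line at t=0.8400, next y-line at t=0.8198; Δt_x=2.0000, Δt_y=1.1547
    y: enter (4,4) at t=0.8198
    x: enter (5,4) at t=0.8400 ← occupied
  → r_2 = 0.8400
beam 3: φ=45°, α=150°
  dir = (cos 150°, sin 150°) = (-0.8660, 0.5000); from cell (4,3)
  next x-line at t=0.6697, next y-line at t=1.4200; Δt_x=1.1547, Δt_y=2.0000
    x: enter (3,3) at t=0.6697
    y: enter (3,4) at t=1.4200
    x: enter (2,4) at t=1.8244
    x: enter (1,4) at t=2.9791
    y: enter (1,5) at t=3.4200
    x: enter (0,5) at t=4.1338 ← occupied
  → r_3 = 4.1338
beam 4: φ=135°, α=240°
  dir = (cos 240°, sin 240°) = (-0.5000, -0.8660); from cell (4,3)
  next x-line at t=1.1600, next y-line at t=0.3349; Δt_x=2.0000, Δt_y=1.1547
    y: enter (4,2) at t=0.3349
    x: enter (3,2) at t=1.1600
    y: enter (3,1) at t=1.4896
    y: enter (3,0) at t=2.6443 ← occupied
  → r_4 = 2.6443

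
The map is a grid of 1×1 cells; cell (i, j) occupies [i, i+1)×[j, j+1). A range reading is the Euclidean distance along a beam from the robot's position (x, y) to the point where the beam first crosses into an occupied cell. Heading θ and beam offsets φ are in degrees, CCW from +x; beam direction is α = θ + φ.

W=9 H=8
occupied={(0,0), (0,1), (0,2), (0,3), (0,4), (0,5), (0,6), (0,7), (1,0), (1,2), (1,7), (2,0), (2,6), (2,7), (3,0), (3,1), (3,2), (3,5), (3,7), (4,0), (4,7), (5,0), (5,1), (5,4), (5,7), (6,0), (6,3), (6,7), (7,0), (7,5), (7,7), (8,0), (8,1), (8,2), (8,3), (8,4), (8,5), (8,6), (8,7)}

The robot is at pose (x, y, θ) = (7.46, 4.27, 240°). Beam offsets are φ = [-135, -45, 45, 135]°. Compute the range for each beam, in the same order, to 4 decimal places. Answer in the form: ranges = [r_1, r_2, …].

ranges = [0.7558, 1.0432, 2.0864, 0.5590]

beam 1: φ=-135°, α=105°
  direction (-0.2588, 0.9659); cell (7,4); t to first gridline: x 1.7773, y 0.7558 (then +3.8637 / +1.0353)
    (7,5) via y @ 0.7558  # hit
  → r_1 = 0.7558
beam 2: φ=-45°, α=195°
  direction (-0.9659, -0.2588); cell (7,4); t to first gridline: x 0.4762, y 1.0432 (then +1.0353 / +3.8637)
    (6,4) via x @ 0.4762
    (6,3) via y @ 1.0432  # hit
  → r_2 = 1.0432
beam 3: φ=45°, α=285°
  direction (0.2588, -0.9659); cell (7,4); t to first gridline: x 2.0864, y 0.2795 (then +3.8637 / +1.0353)
    (7,3) via y @ 0.2795
    (7,2) via y @ 1.3148
    (8,2) via x @ 2.0864  # hit
  → r_3 = 2.0864
beam 4: φ=135°, α=15°
  direction (0.9659, 0.2588); cell (7,4); t to first gridline: x 0.5590, y 2.8205 (then +1.0353 / +3.8637)
    (8,4) via x @ 0.5590  # hit
  → r_4 = 0.5590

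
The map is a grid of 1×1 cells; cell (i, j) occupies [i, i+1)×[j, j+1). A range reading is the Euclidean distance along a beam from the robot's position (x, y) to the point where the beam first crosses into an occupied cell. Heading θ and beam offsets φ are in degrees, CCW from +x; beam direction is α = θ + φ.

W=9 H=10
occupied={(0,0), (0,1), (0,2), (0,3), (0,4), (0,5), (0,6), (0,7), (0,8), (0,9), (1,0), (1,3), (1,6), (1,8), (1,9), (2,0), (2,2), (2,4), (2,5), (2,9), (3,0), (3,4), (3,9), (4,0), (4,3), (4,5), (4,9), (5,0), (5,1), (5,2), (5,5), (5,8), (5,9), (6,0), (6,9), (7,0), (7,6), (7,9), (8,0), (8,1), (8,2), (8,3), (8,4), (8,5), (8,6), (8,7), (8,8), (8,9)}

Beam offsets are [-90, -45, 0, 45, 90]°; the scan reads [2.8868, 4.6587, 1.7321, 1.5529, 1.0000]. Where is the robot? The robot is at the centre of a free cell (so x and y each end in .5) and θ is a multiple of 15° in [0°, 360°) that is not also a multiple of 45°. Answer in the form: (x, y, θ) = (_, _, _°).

Candidates: 42 free-cell centres × 16 headings = 672 poses. Raycast each; keep the one whose scan matches to 4 dp.
  (1.5, 7.5, 240°): beam 1 = 0.5774 ≠ 2.8868 ✗
  (4.5, 6.5, 60°): beam 1 = 1.0000 ≠ 2.8868 ✗
  (4.5, 1.5, 345°): beam 1 = 0.5176 ≠ 2.8868 ✗
  (3.5, 2.5, 75°): beam 1 = 1.5529 ≠ 2.8868 ✗
  …
  (6.5, 5.5, 330°): r_1=2.8868, r_2=4.6587, r_3=1.7321, r_4=1.5529, r_5=1.0000 — all match ✓
Unique over the lattice → pose = (6.5, 5.5, 330°).

(x, y, θ) = (6.5, 5.5, 330°)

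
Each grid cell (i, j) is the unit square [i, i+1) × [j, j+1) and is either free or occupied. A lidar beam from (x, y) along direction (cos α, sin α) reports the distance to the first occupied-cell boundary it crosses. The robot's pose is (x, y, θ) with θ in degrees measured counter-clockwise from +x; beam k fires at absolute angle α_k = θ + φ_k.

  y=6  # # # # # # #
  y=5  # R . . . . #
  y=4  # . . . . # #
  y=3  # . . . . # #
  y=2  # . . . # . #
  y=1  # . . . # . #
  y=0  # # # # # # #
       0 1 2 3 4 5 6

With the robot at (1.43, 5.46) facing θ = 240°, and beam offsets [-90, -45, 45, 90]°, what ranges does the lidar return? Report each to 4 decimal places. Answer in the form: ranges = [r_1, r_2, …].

beam 1: φ=-90°, α=150°
  cosα=-0.8660 sinα=0.5000 | (1,5) | tMaxX 0.4965 tMaxY 1.0800 | tΔX 1.1547 tΔY 2.0000
    t=0.4965 [x] (0,5) — stop
  → r_1 = 0.4965
beam 2: φ=-45°, α=195°
  cosα=-0.9659 sinα=-0.2588 | (1,5) | tMaxX 0.4452 tMaxY 1.7773 | tΔX 1.0353 tΔY 3.8637
    t=0.4452 [x] (0,5) — stop
  → r_2 = 0.4452
beam 3: φ=45°, α=285°
  cosα=0.2588 sinα=-0.9659 | (1,5) | tMaxX 2.2023 tMaxY 0.4762 | tΔX 3.8637 tΔY 1.0353
    t=0.4762 [y] (1,4)
    t=1.5115 [y] (1,3)
    t=2.2023 [x] (2,3)
    t=2.5468 [y] (2,2)
    t=3.5821 [y] (2,1)
    t=4.6173 [y] (2,0) — stop
  → r_3 = 4.6173
beam 4: φ=90°, α=330°
  cosα=0.8660 sinα=-0.5000 | (1,5) | tMaxX 0.6582 tMaxY 0.9200 | tΔX 1.1547 tΔY 2.0000
    t=0.6582 [x] (2,5)
    t=0.9200 [y] (2,4)
    t=1.8129 [x] (3,4)
    t=2.9200 [y] (3,3)
    t=2.9676 [x] (4,3)
    t=4.1223 [x] (5,3) — stop
  → r_4 = 4.1223

ranges = [0.4965, 0.4452, 4.6173, 4.1223]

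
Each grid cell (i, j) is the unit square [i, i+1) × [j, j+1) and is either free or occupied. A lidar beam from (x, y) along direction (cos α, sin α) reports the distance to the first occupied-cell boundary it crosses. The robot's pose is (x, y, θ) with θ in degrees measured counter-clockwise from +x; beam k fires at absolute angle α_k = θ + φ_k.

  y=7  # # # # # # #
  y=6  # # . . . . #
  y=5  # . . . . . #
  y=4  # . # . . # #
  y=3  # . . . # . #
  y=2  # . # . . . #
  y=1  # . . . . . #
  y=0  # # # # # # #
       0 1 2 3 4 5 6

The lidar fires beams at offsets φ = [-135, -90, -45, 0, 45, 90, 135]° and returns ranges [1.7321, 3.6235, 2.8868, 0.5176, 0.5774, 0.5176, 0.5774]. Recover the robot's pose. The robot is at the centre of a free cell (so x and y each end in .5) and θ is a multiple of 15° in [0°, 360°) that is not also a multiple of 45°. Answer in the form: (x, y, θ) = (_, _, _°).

The pose lattice has 25·16 = 400 candidates. Test each by forward raycasting.
  (2.5, 5.5, 330°): beam 1 = 1.5529 ≠ 1.7321 ✗
  (4.5, 1.5, 165°): beam 2 = 1.5529 ≠ 3.6235 ✗
  (5.5, 2.5, 165°): beam 1 = 0.5774 ≠ 1.7321 ✗
  (4.5, 5.5, 15°): beam 1 = 3.0000 ≠ 1.7321 ✗
  …
  (5.5, 5.5, 255°): r_1=1.7321, r_2=3.6235, r_3=2.8868, r_4=0.5176, r_5=0.5774, r_6=0.5176, r_7=0.5774 — all match ✓
Only this pose fits every beam.

(x, y, θ) = (5.5, 5.5, 255°)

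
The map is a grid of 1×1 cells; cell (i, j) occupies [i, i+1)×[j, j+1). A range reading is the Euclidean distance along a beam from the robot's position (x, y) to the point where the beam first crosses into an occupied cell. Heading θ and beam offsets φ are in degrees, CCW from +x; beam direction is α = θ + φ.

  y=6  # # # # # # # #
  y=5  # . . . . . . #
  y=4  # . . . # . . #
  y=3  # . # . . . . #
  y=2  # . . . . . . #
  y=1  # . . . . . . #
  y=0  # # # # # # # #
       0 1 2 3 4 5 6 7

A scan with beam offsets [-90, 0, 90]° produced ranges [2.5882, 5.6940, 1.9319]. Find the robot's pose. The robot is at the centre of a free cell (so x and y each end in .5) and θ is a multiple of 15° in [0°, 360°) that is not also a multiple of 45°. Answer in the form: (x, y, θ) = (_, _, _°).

(x, y, θ) = (6.5, 3.5, 195°)

Candidates: 28 free-cell centres × 16 headings = 448 poses. Raycast each; keep the one whose scan matches to 4 dp.
  (5.5, 4.5, 15°): beam 1 = 3.6235 ≠ 2.5882 ✗
  (5.5, 3.5, 60°): beam 1 = 1.7321 ≠ 2.5882 ✗
  (5.5, 3.5, 120°): beam 1 = 1.7321 ≠ 2.5882 ✗
  (3.5, 5.5, 195°): beam 1 = 0.5176 ≠ 2.5882 ✗
  …
  (6.5, 3.5, 195°): r_1=2.5882, r_2=5.6940, r_3=1.9319 — all match ✓
No second candidate reproduces the full scan.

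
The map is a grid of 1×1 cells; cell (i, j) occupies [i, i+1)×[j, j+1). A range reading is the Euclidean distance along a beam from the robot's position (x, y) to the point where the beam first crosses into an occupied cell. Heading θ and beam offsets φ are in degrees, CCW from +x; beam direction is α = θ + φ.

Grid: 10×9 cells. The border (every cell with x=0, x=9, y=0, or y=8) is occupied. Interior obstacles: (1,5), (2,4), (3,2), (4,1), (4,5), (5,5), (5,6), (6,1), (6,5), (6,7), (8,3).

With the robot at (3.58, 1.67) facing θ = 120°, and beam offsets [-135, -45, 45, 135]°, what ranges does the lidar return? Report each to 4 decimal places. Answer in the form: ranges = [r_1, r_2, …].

ranges = [0.4348, 0.3416, 2.6710, 0.6936]

beam 1: φ=-135°, α=345°
  d=(0.9659,-0.2588)  start (3,1)  tX=0.4348 tY=2.5887  stride 1/|dx|=1.0353 1/|dy|=3.8637
    cross x-line → (4,1), t=0.4348 (wall)
  → r_1 = 0.4348
beam 2: φ=-45°, α=75°
  d=(0.2588,0.9659)  start (3,1)  tX=1.6228 tY=0.3416  stride 1/|dx|=3.8637 1/|dy|=1.0353
    cross y-line → (3,2), t=0.3416 (wall)
  → r_2 = 0.3416
beam 3: φ=45°, α=165°
  d=(-0.9659,0.2588)  start (3,1)  tX=0.6005 tY=1.2750  stride 1/|dx|=1.0353 1/|dy|=3.8637
    cross x-line → (2,1), t=0.6005
    cross y-line → (2,2), t=1.2750
    cross x-line → (1,2), t=1.6357
    cross x-line → (0,2), t=2.6710 (wall)
  → r_3 = 2.6710
beam 4: φ=135°, α=255°
  d=(-0.2588,-0.9659)  start (3,1)  tX=2.2409 tY=0.6936  stride 1/|dx|=3.8637 1/|dy|=1.0353
    cross y-line → (3,0), t=0.6936 (wall)
  → r_4 = 0.6936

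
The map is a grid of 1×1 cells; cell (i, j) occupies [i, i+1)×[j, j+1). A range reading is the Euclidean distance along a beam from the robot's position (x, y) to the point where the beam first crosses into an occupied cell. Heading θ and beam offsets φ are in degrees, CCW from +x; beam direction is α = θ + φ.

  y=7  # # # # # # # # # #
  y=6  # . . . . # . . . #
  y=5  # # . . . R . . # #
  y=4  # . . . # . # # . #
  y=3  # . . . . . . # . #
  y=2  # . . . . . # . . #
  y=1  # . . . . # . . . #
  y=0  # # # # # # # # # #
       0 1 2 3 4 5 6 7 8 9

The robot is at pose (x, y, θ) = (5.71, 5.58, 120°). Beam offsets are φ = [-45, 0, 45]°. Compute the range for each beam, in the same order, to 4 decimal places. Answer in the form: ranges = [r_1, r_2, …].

ranges = [0.4348, 0.4850, 4.8762]

beam 1: φ=-45°, α=75°
  cosα=0.2588 sinα=0.9659 | (5,5) | tMaxX 1.1205 tMaxY 0.4348 | tΔX 3.8637 tΔY 1.0353
    t=0.4348 [y] (5,6) — stop
  → r_1 = 0.4348
beam 2: φ=0°, α=120°
  cosα=-0.5000 sinα=0.8660 | (5,5) | tMaxX 1.4200 tMaxY 0.4850 | tΔX 2.0000 tΔY 1.1547
    t=0.4850 [y] (5,6) — stop
  → r_2 = 0.4850
beam 3: φ=45°, α=165°
  cosα=-0.9659 sinα=0.2588 | (5,5) | tMaxX 0.7350 tMaxY 1.6228 | tΔX 1.0353 tΔY 3.8637
    t=0.7350 [x] (4,5)
    t=1.6228 [y] (4,6)
    t=1.7703 [x] (3,6)
    t=2.8056 [x] (2,6)
    t=3.8409 [x] (1,6)
    t=4.8762 [x] (0,6) — stop
  → r_3 = 4.8762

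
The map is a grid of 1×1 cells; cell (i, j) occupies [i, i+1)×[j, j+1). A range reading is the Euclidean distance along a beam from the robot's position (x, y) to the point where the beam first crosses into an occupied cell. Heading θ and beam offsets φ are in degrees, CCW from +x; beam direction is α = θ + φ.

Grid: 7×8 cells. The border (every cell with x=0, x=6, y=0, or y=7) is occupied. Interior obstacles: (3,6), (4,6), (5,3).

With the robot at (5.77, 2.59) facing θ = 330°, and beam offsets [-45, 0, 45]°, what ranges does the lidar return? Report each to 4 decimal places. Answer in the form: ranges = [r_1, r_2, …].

beam 1: φ=-45°, α=285°
  d=(0.2588,-0.9659)  start (5,2)  tX=0.8887 tY=0.6108  stride 1/|dx|=3.8637 1/|dy|=1.0353
    cross y-line → (5,1), t=0.6108
    cross x-line → (6,1), t=0.8887 (wall)
  → r_1 = 0.8887
beam 2: φ=0°, α=330°
  d=(0.8660,-0.5000)  start (5,2)  tX=0.2656 tY=1.1800  stride 1/|dx|=1.1547 1/|dy|=2.0000
    cross x-line → (6,2), t=0.2656 (wall)
  → r_2 = 0.2656
beam 3: φ=45°, α=15°
  d=(0.9659,0.2588)  start (5,2)  tX=0.2381 tY=1.5841  stride 1/|dx|=1.0353 1/|dy|=3.8637
    cross x-line → (6,2), t=0.2381 (wall)
  → r_3 = 0.2381

ranges = [0.8887, 0.2656, 0.2381]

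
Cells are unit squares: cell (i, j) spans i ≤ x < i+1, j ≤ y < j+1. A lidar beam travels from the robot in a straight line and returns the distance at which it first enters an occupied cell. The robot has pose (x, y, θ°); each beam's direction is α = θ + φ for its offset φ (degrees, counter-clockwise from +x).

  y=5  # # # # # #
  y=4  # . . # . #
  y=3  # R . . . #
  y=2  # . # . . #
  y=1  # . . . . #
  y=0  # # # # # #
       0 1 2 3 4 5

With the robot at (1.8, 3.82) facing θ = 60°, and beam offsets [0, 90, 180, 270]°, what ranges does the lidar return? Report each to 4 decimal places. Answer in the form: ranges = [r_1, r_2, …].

ranges = [1.3625, 0.9238, 1.6000, 3.6950]

beam 1: φ=0°, α=60°
  d=(0.5000,0.8660)  start (1,3)  tX=0.4000 tY=0.2078  stride 1/|dx|=2.0000 1/|dy|=1.1547
    cross y-line → (1,4), t=0.2078
    cross x-line → (2,4), t=0.4000
    cross y-line → (2,5), t=1.3625 (wall)
  → r_1 = 1.3625
beam 2: φ=90°, α=150°
  d=(-0.8660,0.5000)  start (1,3)  tX=0.9238 tY=0.3600  stride 1/|dx|=1.1547 1/|dy|=2.0000
    cross y-line → (1,4), t=0.3600
    cross x-line → (0,4), t=0.9238 (wall)
  → r_2 = 0.9238
beam 3: φ=180°, α=240°
  d=(-0.5000,-0.8660)  start (1,3)  tX=1.6000 tY=0.9469  stride 1/|dx|=2.0000 1/|dy|=1.1547
    cross y-line → (1,2), t=0.9469
    cross x-line → (0,2), t=1.6000 (wall)
  → r_3 = 1.6000
beam 4: φ=270°, α=330°
  d=(0.8660,-0.5000)  start (1,3)  tX=0.2309 tY=1.6400  stride 1/|dx|=1.1547 1/|dy|=2.0000
    cross x-line → (2,3), t=0.2309
    cross x-line → (3,3), t=1.3856
    cross y-line → (3,2), t=1.6400
    cross x-line → (4,2), t=2.5403
    cross y-line → (4,1), t=3.6400
    cross x-line → (5,1), t=3.6950 (wall)
  → r_4 = 3.6950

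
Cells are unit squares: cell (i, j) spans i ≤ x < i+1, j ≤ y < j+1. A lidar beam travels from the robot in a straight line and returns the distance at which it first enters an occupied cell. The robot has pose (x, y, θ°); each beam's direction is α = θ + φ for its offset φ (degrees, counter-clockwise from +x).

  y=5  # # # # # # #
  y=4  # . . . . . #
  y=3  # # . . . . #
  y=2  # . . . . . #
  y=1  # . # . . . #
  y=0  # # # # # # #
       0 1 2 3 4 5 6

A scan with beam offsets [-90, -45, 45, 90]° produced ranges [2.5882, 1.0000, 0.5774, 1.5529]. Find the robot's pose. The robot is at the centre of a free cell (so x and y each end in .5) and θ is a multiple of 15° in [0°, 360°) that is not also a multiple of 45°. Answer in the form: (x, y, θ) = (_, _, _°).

Candidates: 18 free-cell centres × 16 headings = 288 poses. Raycast each; keep the one whose scan matches to 4 dp.
  (2.5, 2.5, 165°): beam 3 = 1.7321 ≠ 0.5774 ✗
  (1.5, 2.5, 300°): beam 1 = 0.5774 ≠ 2.5882 ✗
  (2.5, 4.5, 75°): beam 1 = 3.6235 ≠ 2.5882 ✗
  …
  (5.5, 3.5, 345°): r_1=2.5882, r_2=1.0000, r_3=0.5774, r_4=1.5529 — all match ✓
No second candidate reproduces the full scan.

(x, y, θ) = (5.5, 3.5, 345°)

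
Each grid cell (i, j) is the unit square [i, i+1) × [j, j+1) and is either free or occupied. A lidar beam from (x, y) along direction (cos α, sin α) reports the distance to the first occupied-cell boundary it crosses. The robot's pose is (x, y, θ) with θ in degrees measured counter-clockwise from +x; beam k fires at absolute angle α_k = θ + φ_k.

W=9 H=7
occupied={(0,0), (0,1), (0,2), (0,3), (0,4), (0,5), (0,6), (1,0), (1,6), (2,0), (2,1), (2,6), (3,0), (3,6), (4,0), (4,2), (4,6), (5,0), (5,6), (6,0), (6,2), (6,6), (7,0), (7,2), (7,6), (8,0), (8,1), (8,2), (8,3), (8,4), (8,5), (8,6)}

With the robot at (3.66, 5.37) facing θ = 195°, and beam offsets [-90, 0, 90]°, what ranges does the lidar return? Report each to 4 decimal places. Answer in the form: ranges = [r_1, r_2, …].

beam 1: φ=-90°, α=105°
  cosα=-0.2588 sinα=0.9659 | (3,5) | tMaxX 2.5500 tMaxY 0.6522 | tΔX 3.8637 tΔY 1.0353
    t=0.6522 [y] (3,6) — stop
  → r_1 = 0.6522
beam 2: φ=0°, α=195°
  cosα=-0.9659 sinα=-0.2588 | (3,5) | tMaxX 0.6833 tMaxY 1.4296 | tΔX 1.0353 tΔY 3.8637
    t=0.6833 [x] (2,5)
    t=1.4296 [y] (2,4)
    t=1.7186 [x] (1,4)
    t=2.7538 [x] (0,4) — stop
  → r_2 = 2.7538
beam 3: φ=90°, α=285°
  cosα=0.2588 sinα=-0.9659 | (3,5) | tMaxX 1.3137 tMaxY 0.3831 | tΔX 3.8637 tΔY 1.0353
    t=0.3831 [y] (3,4)
    t=1.3137 [x] (4,4)
    t=1.4183 [y] (4,3)
    t=2.4536 [y] (4,2) — stop
  → r_3 = 2.4536

ranges = [0.6522, 2.7538, 2.4536]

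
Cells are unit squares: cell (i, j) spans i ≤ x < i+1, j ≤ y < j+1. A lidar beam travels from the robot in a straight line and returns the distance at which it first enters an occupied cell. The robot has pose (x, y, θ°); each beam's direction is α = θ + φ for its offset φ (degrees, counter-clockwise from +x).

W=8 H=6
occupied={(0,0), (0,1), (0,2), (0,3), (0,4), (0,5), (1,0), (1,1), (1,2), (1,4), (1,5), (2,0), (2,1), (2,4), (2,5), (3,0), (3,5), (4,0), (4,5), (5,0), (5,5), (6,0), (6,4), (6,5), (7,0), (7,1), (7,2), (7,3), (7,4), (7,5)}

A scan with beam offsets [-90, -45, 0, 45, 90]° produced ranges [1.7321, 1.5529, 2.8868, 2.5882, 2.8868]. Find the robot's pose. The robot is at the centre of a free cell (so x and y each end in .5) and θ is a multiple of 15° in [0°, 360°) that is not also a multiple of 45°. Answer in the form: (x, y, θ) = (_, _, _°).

(x, y, θ) = (4.5, 2.5, 330°)

Candidates: 18 free-cell centres × 16 headings = 288 poses. Raycast each; keep the one whose scan matches to 4 dp.
  (3.5, 2.5, 30°): beam 2 = 3.6235 ≠ 1.5529 ✗
  (6.5, 1.5, 345°): beam 1 = 0.5176 ≠ 1.7321 ✗
  (2.5, 3.5, 210°): beam 1 = 0.5774 ≠ 1.7321 ✗
  (3.5, 4.5, 75°): beam 1 = 3.6235 ≠ 1.7321 ✗
  …
  (4.5, 2.5, 330°): r_1=1.7321, r_2=1.5529, r_3=2.8868, r_4=2.5882, r_5=2.8868 — all match ✓
Unique over the lattice → pose = (4.5, 2.5, 330°).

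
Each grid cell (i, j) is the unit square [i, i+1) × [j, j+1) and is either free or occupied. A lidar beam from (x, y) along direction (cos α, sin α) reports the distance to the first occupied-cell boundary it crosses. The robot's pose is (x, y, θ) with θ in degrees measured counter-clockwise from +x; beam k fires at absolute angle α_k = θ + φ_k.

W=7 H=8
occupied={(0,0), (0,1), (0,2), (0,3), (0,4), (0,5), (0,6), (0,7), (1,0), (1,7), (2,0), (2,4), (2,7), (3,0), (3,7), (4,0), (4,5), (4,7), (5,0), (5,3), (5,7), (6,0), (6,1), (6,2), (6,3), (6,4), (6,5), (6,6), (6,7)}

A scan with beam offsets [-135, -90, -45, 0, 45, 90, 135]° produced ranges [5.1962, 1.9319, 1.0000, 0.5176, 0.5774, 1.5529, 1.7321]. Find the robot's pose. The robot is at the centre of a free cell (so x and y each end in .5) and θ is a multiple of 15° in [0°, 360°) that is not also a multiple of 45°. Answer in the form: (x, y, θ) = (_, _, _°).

Candidates: 27 free-cell centres × 16 headings = 432 poses. Raycast each; keep the one whose scan matches to 4 dp.
  (3.5, 5.5, 105°): beam 1 = 0.5774 ≠ 5.1962 ✗
  (5.5, 2.5, 150°): beam 1 = 0.5176 ≠ 5.1962 ✗
  (3.5, 1.5, 60°): beam 1 = 0.5176 ≠ 5.1962 ✗
  …
  (1.5, 2.5, 165°): r_1=5.1962, r_2=1.9319, r_3=1.0000, r_4=0.5176, r_5=0.5774, r_6=1.5529, r_7=1.7321 — all match ✓
Unique over the lattice → pose = (1.5, 2.5, 165°).

(x, y, θ) = (1.5, 2.5, 165°)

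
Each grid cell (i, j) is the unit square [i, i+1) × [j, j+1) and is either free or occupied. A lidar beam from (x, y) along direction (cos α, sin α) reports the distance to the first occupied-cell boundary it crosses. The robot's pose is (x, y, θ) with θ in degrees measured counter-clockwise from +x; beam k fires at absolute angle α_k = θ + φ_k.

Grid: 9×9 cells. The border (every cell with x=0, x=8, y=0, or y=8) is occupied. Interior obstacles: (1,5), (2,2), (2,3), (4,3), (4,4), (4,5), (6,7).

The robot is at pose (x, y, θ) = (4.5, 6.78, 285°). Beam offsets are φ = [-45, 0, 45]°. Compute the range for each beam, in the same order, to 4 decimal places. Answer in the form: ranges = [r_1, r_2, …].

ranges = [0.9007, 0.8075, 4.0415]

beam 1: φ=-45°, α=240°
  d=(-0.5000,-0.8660)  start (4,6)  tX=1.0000 tY=0.9007  stride 1/|dx|=2.0000 1/|dy|=1.1547
    cross y-line → (4,5), t=0.9007 (wall)
  → r_1 = 0.9007
beam 2: φ=0°, α=285°
  d=(0.2588,-0.9659)  start (4,6)  tX=1.9319 tY=0.8075  stride 1/|dx|=3.8637 1/|dy|=1.0353
    cross y-line → (4,5), t=0.8075 (wall)
  → r_2 = 0.8075
beam 3: φ=45°, α=330°
  d=(0.8660,-0.5000)  start (4,6)  tX=0.5774 tY=1.5600  stride 1/|dx|=1.1547 1/|dy|=2.0000
    cross x-line → (5,6), t=0.5774
    cross y-line → (5,5), t=1.5600
    cross x-line → (6,5), t=1.7321
    cross x-line → (7,5), t=2.8868
    cross y-line → (7,4), t=3.5600
    cross x-line → (8,4), t=4.0415 (wall)
  → r_3 = 4.0415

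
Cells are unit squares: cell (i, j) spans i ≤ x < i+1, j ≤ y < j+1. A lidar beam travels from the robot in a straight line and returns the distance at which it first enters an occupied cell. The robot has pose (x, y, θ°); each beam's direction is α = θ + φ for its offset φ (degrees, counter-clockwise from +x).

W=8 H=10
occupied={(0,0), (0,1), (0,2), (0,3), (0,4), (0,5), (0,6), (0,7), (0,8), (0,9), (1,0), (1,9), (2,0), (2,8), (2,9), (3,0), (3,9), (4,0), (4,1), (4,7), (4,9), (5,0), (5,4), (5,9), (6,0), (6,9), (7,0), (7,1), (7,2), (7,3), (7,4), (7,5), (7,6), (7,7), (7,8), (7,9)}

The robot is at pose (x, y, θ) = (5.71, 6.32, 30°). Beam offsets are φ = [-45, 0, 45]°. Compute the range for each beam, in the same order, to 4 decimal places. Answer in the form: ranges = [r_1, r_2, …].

beam 1: φ=-45°, α=345°
  cosα=0.9659 sinα=-0.2588 | (5,6) | tMaxX 0.3002 tMaxY 1.2364 | tΔX 1.0353 tΔY 3.8637
    t=0.3002 [x] (6,6)
    t=1.2364 [y] (6,5)
    t=1.3355 [x] (7,5) — stop
  → r_1 = 1.3355
beam 2: φ=0°, α=30°
  cosα=0.8660 sinα=0.5000 | (5,6) | tMaxX 0.3349 tMaxY 1.3600 | tΔX 1.1547 tΔY 2.0000
    t=0.3349 [x] (6,6)
    t=1.3600 [y] (6,7)
    t=1.4896 [x] (7,7) — stop
  → r_2 = 1.4896
beam 3: φ=45°, α=75°
  cosα=0.2588 sinα=0.9659 | (5,6) | tMaxX 1.1205 tMaxY 0.7040 | tΔX 3.8637 tΔY 1.0353
    t=0.7040 [y] (5,7)
    t=1.1205 [x] (6,7)
    t=1.7393 [y] (6,8)
    t=2.7745 [y] (6,9) — stop
  → r_3 = 2.7745

ranges = [1.3355, 1.4896, 2.7745]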